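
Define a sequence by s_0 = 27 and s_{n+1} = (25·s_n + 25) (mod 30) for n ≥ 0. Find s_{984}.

We have s_0 = 27; s_1 = 10; s_2 = 5; s_3 = 0; s_4 = 25; s_5 = 20; s_6 = 15; s_7 = 10.
Since s_7 = s_1 = 10, the sequence is eventually periodic: after a pre-period of length 1 it cycles with period 6.
For n ≥ 1, s_n depends only on (n - 1) mod 6. (984 - 1) mod 6 = 5, so s_{984} = s_6 = 15.

15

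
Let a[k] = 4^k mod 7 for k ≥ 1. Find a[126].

1

Listing terms: a[1] = 4, a[2] = 2, a[3] = 1, a[4] = 4.
The sequence repeats with period 3.
So a[126] = a[1 + ((126-1) mod 3)] = a[3] = 1.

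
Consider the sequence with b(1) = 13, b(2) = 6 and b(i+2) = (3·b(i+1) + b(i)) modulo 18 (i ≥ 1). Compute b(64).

Computing terms: b(1) = 13,  b(2) = 6,  b(3) = 13,  b(4) = 9,  b(5) = 4,  b(6) = 3,  b(7) = 13,  b(8) = 6.
Since (b(7), b(8)) = (b(1), b(2)) = (13, 6) (two consecutive terms determine the rest), the sequence is periodic with period 6.
So b(64) = b(1 + ((64-1) mod 6)) = b(4) = 9.

9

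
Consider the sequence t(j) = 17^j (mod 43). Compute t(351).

16

We have t(0) = 1; t(1) = 17; t(2) = 31; t(3) = 11; t(4) = 15; t(5) = 40; t(6) = 35; t(7) = 36; t(8) = 10; t(9) = 41; t(10) = 9; t(11) = 24; t(12) = 21; t(13) = 13; t(14) = 6; t(15) = 16; t(16) = 14; t(17) = 23; t(18) = 4; t(19) = 25; t(20) = 38; t(21) = 1.
Since t(21) = t(0) = 1, the sequence is periodic with period 21.
So t(351) = t(0 + ((351-0) mod 21)) = t(15) = 16.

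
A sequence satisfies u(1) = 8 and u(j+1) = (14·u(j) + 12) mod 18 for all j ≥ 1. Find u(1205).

14

We have u(1) = 8; u(2) = 16; u(3) = 2; u(4) = 4; u(5) = 14; u(6) = 10; u(7) = 8.
The sequence repeats with period 6.
So u(1205) = u(1 + ((1205-1) mod 6)) = u(5) = 14.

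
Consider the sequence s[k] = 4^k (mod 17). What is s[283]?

13

s[0] = 1; s[1] = 4; s[2] = 16; s[3] = 13; s[4] = 1.
Since s[4] = s[0] = 1, the sequence is periodic with period 4.
(283 - 0) mod 4 = 3, so s[283] = s[3] = 13.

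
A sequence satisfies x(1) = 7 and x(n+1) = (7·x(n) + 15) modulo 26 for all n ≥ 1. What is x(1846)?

2

We have x(1) = 7,  x(2) = 12,  x(3) = 21,  x(4) = 6,  x(5) = 5,  x(6) = 24,  x(7) = 1,  x(8) = 22,  x(9) = 13,  x(10) = 2,  x(11) = 3,  x(12) = 10,  x(13) = 7.
The sequence repeats with period 12.
(1846 - 1) mod 12 = 9, so x(1846) = x(10) = 2.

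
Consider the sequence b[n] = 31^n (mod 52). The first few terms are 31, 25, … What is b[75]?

Listing terms: b[1] = 31, b[2] = 25, b[3] = 47, b[4] = 1, b[5] = 31.
Since b[5] = b[1] = 31, the sequence is periodic with period 4.
So b[75] = b[1 + ((75-1) mod 4)] = b[3] = 47.

47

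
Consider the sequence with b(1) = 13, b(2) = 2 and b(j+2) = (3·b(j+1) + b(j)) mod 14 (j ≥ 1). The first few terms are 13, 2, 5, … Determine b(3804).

11

b(1) = 13,  b(2) = 2,  b(3) = 5,  b(4) = 3,  b(5) = 0,  b(6) = 3,  b(7) = 9,  b(8) = 2,  b(9) = 1,  b(10) = 5,  b(11) = 2,  b(12) = 11,  b(13) = 7,  b(14) = 4,  b(15) = 5,  b(16) = 5,  b(17) = 6,  b(18) = 9,  b(19) = 5,  b(20) = 10,  b(21) = 7,  b(22) = 3,  b(23) = 2,  b(24) = 9,  b(25) = 1,  b(26) = 12,  b(27) = 9,  b(28) = 11,  b(29) = 0,  b(30) = 11,  b(31) = 5,  b(32) = 12,  b(33) = 13,  b(34) = 9,  b(35) = 12,  b(36) = 3,  b(37) = 7,  b(38) = 10,  b(39) = 9,  b(40) = 9,  b(41) = 8,  b(42) = 5,  b(43) = 9,  b(44) = 4,  b(45) = 7,  b(46) = 11,  b(47) = 12,  b(48) = 5,  b(49) = 13,  b(50) = 2.
Since (b(49), b(50)) = (b(1), b(2)) = (13, 2) (two consecutive terms determine the rest), the sequence is periodic with period 48.
So b(3804) = b(1 + ((3804-1) mod 48)) = b(12) = 11.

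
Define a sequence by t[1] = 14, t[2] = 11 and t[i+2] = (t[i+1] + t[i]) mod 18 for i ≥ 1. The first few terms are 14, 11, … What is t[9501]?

1

We have t[1] = 14, t[2] = 11, t[3] = 7, t[4] = 0, t[5] = 7, t[6] = 7, t[7] = 14, t[8] = 3, t[9] = 17, t[10] = 2, t[11] = 1, t[12] = 3, t[13] = 4, t[14] = 7, t[15] = 11, t[16] = 0, t[17] = 11, t[18] = 11, t[19] = 4, t[20] = 15, t[21] = 1, t[22] = 16, t[23] = 17, t[24] = 15, t[25] = 14, t[26] = 11.
The sequence repeats with period 24.
(9501 - 1) mod 24 = 20, so t[9501] = t[21] = 1.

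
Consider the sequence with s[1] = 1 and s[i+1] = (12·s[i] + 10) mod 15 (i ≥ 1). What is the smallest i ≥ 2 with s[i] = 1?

5

Computing terms: s[1] = 1; s[2] = 7; s[3] = 4; s[4] = 13; s[5] = 1.
Since s[5] = s[1] = 1, the sequence is periodic with period 4.
The value 1 next appears (with i ≥ 2) at s[5].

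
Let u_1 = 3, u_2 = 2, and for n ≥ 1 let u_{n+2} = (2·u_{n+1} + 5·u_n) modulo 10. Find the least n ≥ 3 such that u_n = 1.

Computing terms: u_1 = 3, u_2 = 2, u_3 = 9, u_4 = 8, u_5 = 1, u_6 = 2, u_7 = 9.
Since (u_6, u_7) = (u_2, u_3) = (2, 9) (two consecutive terms determine the rest), the sequence is eventually periodic: after a pre-period of length 1 it cycles with period 4.
The value 1 first appears (with n ≥ 3) at u_5.

5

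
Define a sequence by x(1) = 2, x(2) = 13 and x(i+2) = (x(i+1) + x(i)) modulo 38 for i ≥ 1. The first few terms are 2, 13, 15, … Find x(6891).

9

We have x(1) = 2,  x(2) = 13,  x(3) = 15,  x(4) = 28,  x(5) = 5,  x(6) = 33,  x(7) = 0,  x(8) = 33,  x(9) = 33,  x(10) = 28,  x(11) = 23,  x(12) = 13,  x(13) = 36,  x(14) = 11,  x(15) = 9,  x(16) = 20,  x(17) = 29,  x(18) = 11,  x(19) = 2,  x(20) = 13.
The sequence repeats with period 18.
So x(6891) = x(1 + ((6891-1) mod 18)) = x(15) = 9.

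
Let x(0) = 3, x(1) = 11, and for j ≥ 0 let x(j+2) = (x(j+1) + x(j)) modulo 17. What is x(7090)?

12

x(0) = 3; x(1) = 11; x(2) = 14; x(3) = 8; x(4) = 5; x(5) = 13; x(6) = 1; x(7) = 14; x(8) = 15; x(9) = 12; x(10) = 10; x(11) = 5; x(12) = 15; x(13) = 3; x(14) = 1; x(15) = 4; x(16) = 5; x(17) = 9; x(18) = 14; x(19) = 6; x(20) = 3; x(21) = 9; x(22) = 12; x(23) = 4; x(24) = 16; x(25) = 3; x(26) = 2; x(27) = 5; x(28) = 7; x(29) = 12; x(30) = 2; x(31) = 14; x(32) = 16; x(33) = 13; x(34) = 12; x(35) = 8; x(36) = 3; x(37) = 11.
Since (x(36), x(37)) = (x(0), x(1)) = (3, 11) (two consecutive terms determine the rest), the sequence is periodic with period 36.
So x(7090) = x(0 + ((7090-0) mod 36)) = x(34) = 12.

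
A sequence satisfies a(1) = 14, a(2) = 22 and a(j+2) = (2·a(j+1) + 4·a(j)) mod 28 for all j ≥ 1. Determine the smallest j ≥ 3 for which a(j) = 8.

4

We have a(1) = 14,  a(2) = 22,  a(3) = 16,  a(4) = 8,  a(5) = 24,  a(6) = 24,  a(7) = 4,  a(8) = 20,  a(9) = 0,  a(10) = 24,  a(11) = 20,  a(12) = 24,  a(13) = 16,  a(14) = 16,  a(15) = 12,  a(16) = 4,  a(17) = 0,  a(18) = 16,  a(19) = 4,  a(20) = 16,  a(21) = 20,  a(22) = 20,  a(23) = 8,  a(24) = 12,  a(25) = 0,  a(26) = 20,  a(27) = 12,  a(28) = 20,  a(29) = 4,  a(30) = 4,  a(31) = 24,  a(32) = 8,  a(33) = 0,  a(34) = 4,  a(35) = 8,  a(36) = 4,  a(37) = 12,  a(38) = 12,  a(39) = 16,  a(40) = 24,  a(41) = 0,  a(42) = 12,  a(43) = 24,  a(44) = 12,  a(45) = 8,  a(46) = 8,  a(47) = 20,  a(48) = 16,  a(49) = 0,  a(50) = 8,  a(51) = 16,  a(52) = 8.
Since (a(51), a(52)) = (a(3), a(4)) = (16, 8) (two consecutive terms determine the rest), the sequence is eventually periodic: after a pre-period of length 2 it cycles with period 48.
The value 8 first appears (with j ≥ 3) at a(4).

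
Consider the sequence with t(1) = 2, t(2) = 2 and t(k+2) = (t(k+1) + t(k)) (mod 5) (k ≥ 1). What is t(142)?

2

We have t(1) = 2,  t(2) = 2,  t(3) = 4,  t(4) = 1,  t(5) = 0,  t(6) = 1,  t(7) = 1,  t(8) = 2,  t(9) = 3,  t(10) = 0,  t(11) = 3,  t(12) = 3,  t(13) = 1,  t(14) = 4,  t(15) = 0,  t(16) = 4,  t(17) = 4,  t(18) = 3,  t(19) = 2,  t(20) = 0,  t(21) = 2,  t(22) = 2.
The sequence repeats with period 20.
(142 - 1) mod 20 = 1, so t(142) = t(2) = 2.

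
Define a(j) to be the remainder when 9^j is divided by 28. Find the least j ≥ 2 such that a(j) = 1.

We have a(1) = 9, a(2) = 25, a(3) = 1, a(4) = 9.
The sequence repeats with period 3.
The value 1 first appears (with j ≥ 2) at a(3).

3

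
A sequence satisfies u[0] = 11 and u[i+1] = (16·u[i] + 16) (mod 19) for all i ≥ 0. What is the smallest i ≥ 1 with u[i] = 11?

9

u[0] = 11,  u[1] = 2,  u[2] = 10,  u[3] = 5,  u[4] = 1,  u[5] = 13,  u[6] = 15,  u[7] = 9,  u[8] = 8,  u[9] = 11.
The sequence repeats with period 9.
The value 11 next appears (with i ≥ 1) at u[9].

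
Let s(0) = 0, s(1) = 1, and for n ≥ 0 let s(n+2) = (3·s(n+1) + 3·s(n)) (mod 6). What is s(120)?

s(0) = 0,  s(1) = 1,  s(2) = 3,  s(3) = 0,  s(4) = 3,  s(5) = 3,  s(6) = 0.
Since (s(5), s(6)) = (s(2), s(3)) = (3, 0) (two consecutive terms determine the rest), the sequence is eventually periodic: after a pre-period of length 2 it cycles with period 3.
For n ≥ 2, s(n) depends only on (n - 2) mod 3. (120 - 2) mod 3 = 1, so s(120) = s(3) = 0.

0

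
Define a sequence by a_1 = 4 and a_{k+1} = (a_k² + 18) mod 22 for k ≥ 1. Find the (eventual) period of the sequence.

We have a_1 = 4, a_2 = 12, a_3 = 8, a_4 = 16, a_5 = 10, a_6 = 8.
Since a_6 = a_3 = 8, the sequence is eventually periodic: after a pre-period of length 2 it cycles with period 3.

3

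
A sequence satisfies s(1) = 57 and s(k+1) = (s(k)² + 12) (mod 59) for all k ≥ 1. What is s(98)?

29

s(1) = 57; s(2) = 16; s(3) = 32; s(4) = 33; s(5) = 39; s(6) = 58; s(7) = 13; s(8) = 4; s(9) = 28; s(10) = 29; s(11) = 27; s(12) = 33.
Since s(12) = s(4) = 33, the sequence is eventually periodic: after a pre-period of length 3 it cycles with period 8.
For k ≥ 4, s(k) depends only on (k - 4) mod 8. (98 - 4) mod 8 = 6, so s(98) = s(10) = 29.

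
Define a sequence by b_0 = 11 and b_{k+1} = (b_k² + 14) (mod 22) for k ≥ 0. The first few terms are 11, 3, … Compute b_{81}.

15

Listing terms: b_0 = 11,  b_1 = 3,  b_2 = 1,  b_3 = 15,  b_4 = 19,  b_5 = 1.
Since b_5 = b_2 = 1, the sequence is eventually periodic: after a pre-period of length 2 it cycles with period 3.
For k ≥ 2, b_k depends only on (k - 2) mod 3. (81 - 2) mod 3 = 1, so b_{81} = b_3 = 15.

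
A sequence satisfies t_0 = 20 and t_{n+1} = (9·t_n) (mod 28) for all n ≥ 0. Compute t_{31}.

Computing terms: t_0 = 20, t_1 = 12, t_2 = 24, t_3 = 20.
Since t_3 = t_0 = 20, the sequence is periodic with period 3.
So t_{31} = t_{0 + ((31-0) mod 3)} = t_1 = 12.

12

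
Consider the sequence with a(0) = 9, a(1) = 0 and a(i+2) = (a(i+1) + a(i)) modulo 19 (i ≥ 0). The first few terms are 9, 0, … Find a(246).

Computing terms: a(0) = 9,  a(1) = 0,  a(2) = 9,  a(3) = 9,  a(4) = 18,  a(5) = 8,  a(6) = 7,  a(7) = 15,  a(8) = 3,  a(9) = 18,  a(10) = 2,  a(11) = 1,  a(12) = 3,  a(13) = 4,  a(14) = 7,  a(15) = 11,  a(16) = 18,  a(17) = 10,  a(18) = 9,  a(19) = 0.
The sequence repeats with period 18.
(246 - 0) mod 18 = 12, so a(246) = a(12) = 3.

3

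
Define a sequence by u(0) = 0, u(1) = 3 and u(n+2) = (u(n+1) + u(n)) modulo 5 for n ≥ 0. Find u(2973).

Computing terms: u(0) = 0; u(1) = 3; u(2) = 3; u(3) = 1; u(4) = 4; u(5) = 0; u(6) = 4; u(7) = 4; u(8) = 3; u(9) = 2; u(10) = 0; u(11) = 2; u(12) = 2; u(13) = 4; u(14) = 1; u(15) = 0; u(16) = 1; u(17) = 1; u(18) = 2; u(19) = 3; u(20) = 0; u(21) = 3.
The sequence repeats with period 20.
So u(2973) = u(0 + ((2973-0) mod 20)) = u(13) = 4.

4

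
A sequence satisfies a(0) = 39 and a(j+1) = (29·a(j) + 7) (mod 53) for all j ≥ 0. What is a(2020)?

a(0) = 39, a(1) = 25, a(2) = 43, a(3) = 35, a(4) = 15, a(5) = 18, a(6) = 52, a(7) = 31, a(8) = 5, a(9) = 46, a(10) = 16, a(11) = 47, a(12) = 45, a(13) = 40, a(14) = 1, a(15) = 36, a(16) = 44, a(17) = 11, a(18) = 8, a(19) = 27, a(20) = 48, a(21) = 21, a(22) = 33, a(23) = 10, a(24) = 32, a(25) = 34, a(26) = 39.
The sequence repeats with period 26.
So a(2020) = a(0 + ((2020-0) mod 26)) = a(18) = 8.

8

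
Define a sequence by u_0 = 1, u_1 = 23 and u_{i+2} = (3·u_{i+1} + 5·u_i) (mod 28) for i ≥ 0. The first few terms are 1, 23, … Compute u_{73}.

23

u_0 = 1, u_1 = 23, u_2 = 18, u_3 = 1, u_4 = 9, u_5 = 4, u_6 = 1, u_7 = 23.
The sequence repeats with period 6.
So u_{73} = u_{0 + ((73-0) mod 6)} = u_1 = 23.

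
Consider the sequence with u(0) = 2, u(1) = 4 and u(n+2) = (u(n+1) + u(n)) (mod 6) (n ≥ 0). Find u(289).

4

Listing terms: u(0) = 2,  u(1) = 4,  u(2) = 0,  u(3) = 4,  u(4) = 4,  u(5) = 2,  u(6) = 0,  u(7) = 2,  u(8) = 2,  u(9) = 4.
The sequence repeats with period 8.
(289 - 0) mod 8 = 1, so u(289) = u(1) = 4.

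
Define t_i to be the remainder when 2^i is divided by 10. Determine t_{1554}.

4

Computing terms: t_0 = 1; t_1 = 2; t_2 = 4; t_3 = 8; t_4 = 6; t_5 = 2.
Since t_5 = t_1 = 2, the sequence is eventually periodic: after a pre-period of length 1 it cycles with period 4.
For i ≥ 1, t_i depends only on (i - 1) mod 4. (1554 - 1) mod 4 = 1, so t_{1554} = t_2 = 4.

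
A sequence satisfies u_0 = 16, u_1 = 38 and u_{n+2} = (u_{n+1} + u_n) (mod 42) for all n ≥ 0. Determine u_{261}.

28

u_0 = 16; u_1 = 38; u_2 = 12; u_3 = 8; u_4 = 20; u_5 = 28; u_6 = 6; u_7 = 34; u_8 = 40; u_9 = 32; u_{10} = 30; u_{11} = 20; u_{12} = 8; u_{13} = 28; u_{14} = 36; u_{15} = 22; u_{16} = 16; u_{17} = 38.
Since (u_{16}, u_{17}) = (u_0, u_1) = (16, 38) (two consecutive terms determine the rest), the sequence is periodic with period 16.
(261 - 0) mod 16 = 5, so u_{261} = u_5 = 28.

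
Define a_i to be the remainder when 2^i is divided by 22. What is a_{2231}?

2

Listing terms: a_0 = 1; a_1 = 2; a_2 = 4; a_3 = 8; a_4 = 16; a_5 = 10; a_6 = 20; a_7 = 18; a_8 = 14; a_9 = 6; a_{10} = 12; a_{11} = 2.
Since a_{11} = a_1 = 2, the sequence is eventually periodic: after a pre-period of length 1 it cycles with period 10.
For i ≥ 1, a_i depends only on (i - 1) mod 10. (2231 - 1) mod 10 = 0, so a_{2231} = a_1 = 2.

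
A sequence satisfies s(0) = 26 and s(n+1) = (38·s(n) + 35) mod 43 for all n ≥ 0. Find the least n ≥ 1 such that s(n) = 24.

We have s(0) = 26,  s(1) = 34,  s(2) = 37,  s(3) = 22,  s(4) = 11,  s(5) = 23,  s(6) = 6,  s(7) = 5,  s(8) = 10,  s(9) = 28,  s(10) = 24,  s(11) = 1,  s(12) = 30,  s(13) = 14,  s(14) = 8,  s(15) = 38,  s(16) = 17,  s(17) = 36,  s(18) = 27,  s(19) = 29,  s(20) = 19,  s(21) = 26.
The sequence repeats with period 21.
The value 24 first appears (with n ≥ 1) at s(10).

10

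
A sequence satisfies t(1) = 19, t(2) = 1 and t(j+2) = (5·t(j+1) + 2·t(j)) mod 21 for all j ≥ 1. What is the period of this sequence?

Listing terms: t(1) = 19, t(2) = 1, t(3) = 1, t(4) = 7, t(5) = 16, t(6) = 10, t(7) = 19, t(8) = 10, t(9) = 4, t(10) = 19, t(11) = 19, t(12) = 7, t(13) = 10, t(14) = 1, t(15) = 4, t(16) = 1, t(17) = 13, t(18) = 4, t(19) = 4, t(20) = 7, t(21) = 1, t(22) = 19, t(23) = 13, t(24) = 19, t(25) = 16, t(26) = 13, t(27) = 13, t(28) = 7, t(29) = 19, t(30) = 4, t(31) = 16, t(32) = 4, t(33) = 10, t(34) = 16, t(35) = 16, t(36) = 7, t(37) = 4, t(38) = 13, t(39) = 10, t(40) = 13, t(41) = 1, t(42) = 10, t(43) = 10, t(44) = 7, t(45) = 13, t(46) = 16, t(47) = 1, t(48) = 16, t(49) = 19, t(50) = 1.
Since (t(49), t(50)) = (t(1), t(2)) = (19, 1) (two consecutive terms determine the rest), the sequence is periodic with period 48.

48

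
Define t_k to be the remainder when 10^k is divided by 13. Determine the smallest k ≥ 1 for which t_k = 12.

Computing terms: t_0 = 1,  t_1 = 10,  t_2 = 9,  t_3 = 12,  t_4 = 3,  t_5 = 4,  t_6 = 1.
Since t_6 = t_0 = 1, the sequence is periodic with period 6.
The value 12 first appears (with k ≥ 1) at t_3.

3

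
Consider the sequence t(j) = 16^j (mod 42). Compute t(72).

22

We have t(1) = 16,  t(2) = 4,  t(3) = 22,  t(4) = 16.
The sequence repeats with period 3.
(72 - 1) mod 3 = 2, so t(72) = t(3) = 22.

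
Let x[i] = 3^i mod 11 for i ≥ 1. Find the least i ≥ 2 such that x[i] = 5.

3

Listing terms: x[1] = 3, x[2] = 9, x[3] = 5, x[4] = 4, x[5] = 1, x[6] = 3.
Since x[6] = x[1] = 3, the sequence is periodic with period 5.
The value 5 first appears (with i ≥ 2) at x[3].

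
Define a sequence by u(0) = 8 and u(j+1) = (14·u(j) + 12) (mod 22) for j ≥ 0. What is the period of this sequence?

5

u(0) = 8,  u(1) = 14,  u(2) = 10,  u(3) = 20,  u(4) = 6,  u(5) = 8.
Since u(5) = u(0) = 8, the sequence is periodic with period 5.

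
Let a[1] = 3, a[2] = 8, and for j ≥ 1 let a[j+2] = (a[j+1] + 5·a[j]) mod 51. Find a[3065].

Listing terms: a[1] = 3; a[2] = 8; a[3] = 23; a[4] = 12; a[5] = 25; a[6] = 34; a[7] = 6; a[8] = 23; a[9] = 2; a[10] = 15; a[11] = 25; a[12] = 49; a[13] = 21; a[14] = 11; a[15] = 14; a[16] = 18; a[17] = 37; a[18] = 25; a[19] = 6; a[20] = 29; a[21] = 8; a[22] = 0; a[23] = 40; a[24] = 40; a[25] = 36; a[26] = 32; a[27] = 8; a[28] = 15; a[29] = 4; a[30] = 28; a[31] = 48; a[32] = 35; a[33] = 20; a[34] = 42; a[35] = 40; a[36] = 46; a[37] = 42; a[38] = 17; a[39] = 23; a[40] = 6; a[41] = 19; a[42] = 49; a[43] = 42; a[44] = 32; a[45] = 38; a[46] = 45; a[47] = 31; a[48] = 1; a[49] = 3; a[50] = 8.
The sequence repeats with period 48.
So a[3065] = a[1 + ((3065-1) mod 48)] = a[41] = 19.

19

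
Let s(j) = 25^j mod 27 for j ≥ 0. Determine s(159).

Computing terms: s(0) = 1,  s(1) = 25,  s(2) = 4,  s(3) = 19,  s(4) = 16,  s(5) = 22,  s(6) = 10,  s(7) = 7,  s(8) = 13,  s(9) = 1.
Since s(9) = s(0) = 1, the sequence is periodic with period 9.
(159 - 0) mod 9 = 6, so s(159) = s(6) = 10.

10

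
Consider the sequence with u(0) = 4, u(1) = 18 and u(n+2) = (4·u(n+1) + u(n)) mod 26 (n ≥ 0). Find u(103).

20

Computing terms: u(0) = 4; u(1) = 18; u(2) = 24; u(3) = 10; u(4) = 12; u(5) = 6; u(6) = 10; u(7) = 20; u(8) = 12; u(9) = 16; u(10) = 24; u(11) = 8; u(12) = 4; u(13) = 24; u(14) = 22; u(15) = 8; u(16) = 2; u(17) = 16; u(18) = 14; u(19) = 20; u(20) = 16; u(21) = 6; u(22) = 14; u(23) = 10; u(24) = 2; u(25) = 18; u(26) = 22; u(27) = 2; u(28) = 4; u(29) = 18.
The sequence repeats with period 28.
So u(103) = u(0 + ((103-0) mod 28)) = u(19) = 20.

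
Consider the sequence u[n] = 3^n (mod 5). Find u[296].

1

We have u[1] = 3; u[2] = 4; u[3] = 2; u[4] = 1; u[5] = 3.
The sequence repeats with period 4.
(296 - 1) mod 4 = 3, so u[296] = u[4] = 1.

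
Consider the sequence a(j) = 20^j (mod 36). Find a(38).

4

a(0) = 1, a(1) = 20, a(2) = 4, a(3) = 8, a(4) = 16, a(5) = 32, a(6) = 28, a(7) = 20.
Since a(7) = a(1) = 20, the sequence is eventually periodic: after a pre-period of length 1 it cycles with period 6.
For j ≥ 1, a(j) depends only on (j - 1) mod 6. (38 - 1) mod 6 = 1, so a(38) = a(2) = 4.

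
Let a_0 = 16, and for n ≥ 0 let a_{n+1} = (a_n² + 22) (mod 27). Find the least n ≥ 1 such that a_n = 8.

Listing terms: a_0 = 16,  a_1 = 8,  a_2 = 5,  a_3 = 20,  a_4 = 17,  a_5 = 14,  a_6 = 2,  a_7 = 26,  a_8 = 23,  a_9 = 11,  a_{10} = 8.
Since a_{10} = a_1 = 8, the sequence is eventually periodic: after a pre-period of length 1 it cycles with period 9.
The value 8 first appears (with n ≥ 1) at a_1.

1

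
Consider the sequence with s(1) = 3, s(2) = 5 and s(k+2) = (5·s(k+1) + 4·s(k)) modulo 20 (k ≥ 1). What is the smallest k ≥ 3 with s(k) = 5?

Listing terms: s(1) = 3, s(2) = 5, s(3) = 17, s(4) = 5, s(5) = 13, s(6) = 5, s(7) = 17.
Since (s(6), s(7)) = (s(2), s(3)) = (5, 17) (two consecutive terms determine the rest), the sequence is eventually periodic: after a pre-period of length 1 it cycles with period 4.
The value 5 first appears (with k ≥ 3) at s(4).

4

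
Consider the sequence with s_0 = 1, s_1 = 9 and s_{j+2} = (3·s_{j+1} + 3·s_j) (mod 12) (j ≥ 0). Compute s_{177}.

9

s_0 = 1,  s_1 = 9,  s_2 = 6,  s_3 = 9,  s_4 = 9,  s_5 = 6.
Since (s_4, s_5) = (s_1, s_2) = (9, 6) (two consecutive terms determine the rest), the sequence is eventually periodic: after a pre-period of length 1 it cycles with period 3.
For j ≥ 1, s_j depends only on (j - 1) mod 3. (177 - 1) mod 3 = 2, so s_{177} = s_3 = 9.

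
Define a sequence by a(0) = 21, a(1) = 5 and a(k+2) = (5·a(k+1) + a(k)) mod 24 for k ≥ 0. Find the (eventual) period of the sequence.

24

Computing terms: a(0) = 21,  a(1) = 5,  a(2) = 22,  a(3) = 19,  a(4) = 21,  a(5) = 4,  a(6) = 17,  a(7) = 17,  a(8) = 6,  a(9) = 23,  a(10) = 1,  a(11) = 4,  a(12) = 21,  a(13) = 13,  a(14) = 14,  a(15) = 11,  a(16) = 21,  a(17) = 20,  a(18) = 1,  a(19) = 1,  a(20) = 6,  a(21) = 7,  a(22) = 17,  a(23) = 20,  a(24) = 21,  a(25) = 5.
Since (a(24), a(25)) = (a(0), a(1)) = (21, 5) (two consecutive terms determine the rest), the sequence is periodic with period 24.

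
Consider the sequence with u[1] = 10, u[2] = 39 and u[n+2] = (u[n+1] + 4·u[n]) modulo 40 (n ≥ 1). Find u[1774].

35

We have u[1] = 10,  u[2] = 39,  u[3] = 39,  u[4] = 35,  u[5] = 31,  u[6] = 11,  u[7] = 15,  u[8] = 19,  u[9] = 39,  u[10] = 35.
Since (u[9], u[10]) = (u[3], u[4]) = (39, 35) (two consecutive terms determine the rest), the sequence is eventually periodic: after a pre-period of length 2 it cycles with period 6.
For n ≥ 3, u[n] depends only on (n - 3) mod 6. (1774 - 3) mod 6 = 1, so u[1774] = u[4] = 35.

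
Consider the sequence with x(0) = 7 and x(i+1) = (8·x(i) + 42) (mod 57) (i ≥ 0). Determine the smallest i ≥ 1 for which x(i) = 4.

x(0) = 7,  x(1) = 41,  x(2) = 28,  x(3) = 38,  x(4) = 4,  x(5) = 17,  x(6) = 7.
Since x(6) = x(0) = 7, the sequence is periodic with period 6.
The value 4 first appears (with i ≥ 1) at x(4).

4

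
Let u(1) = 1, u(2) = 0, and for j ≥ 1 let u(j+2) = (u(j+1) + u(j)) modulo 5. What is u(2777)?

u(1) = 1; u(2) = 0; u(3) = 1; u(4) = 1; u(5) = 2; u(6) = 3; u(7) = 0; u(8) = 3; u(9) = 3; u(10) = 1; u(11) = 4; u(12) = 0; u(13) = 4; u(14) = 4; u(15) = 3; u(16) = 2; u(17) = 0; u(18) = 2; u(19) = 2; u(20) = 4; u(21) = 1; u(22) = 0.
Since (u(21), u(22)) = (u(1), u(2)) = (1, 0) (two consecutive terms determine the rest), the sequence is periodic with period 20.
(2777 - 1) mod 20 = 16, so u(2777) = u(17) = 0.

0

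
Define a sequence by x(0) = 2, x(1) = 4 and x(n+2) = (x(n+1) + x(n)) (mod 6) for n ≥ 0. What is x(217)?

Listing terms: x(0) = 2,  x(1) = 4,  x(2) = 0,  x(3) = 4,  x(4) = 4,  x(5) = 2,  x(6) = 0,  x(7) = 2,  x(8) = 2,  x(9) = 4.
The sequence repeats with period 8.
So x(217) = x(0 + ((217-0) mod 8)) = x(1) = 4.

4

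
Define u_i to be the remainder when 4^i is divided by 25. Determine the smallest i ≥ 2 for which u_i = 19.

u_1 = 4, u_2 = 16, u_3 = 14, u_4 = 6, u_5 = 24, u_6 = 21, u_7 = 9, u_8 = 11, u_9 = 19, u_{10} = 1, u_{11} = 4.
The sequence repeats with period 10.
The value 19 first appears (with i ≥ 2) at u_9.

9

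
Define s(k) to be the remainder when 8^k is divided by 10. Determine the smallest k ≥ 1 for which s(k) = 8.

1

Computing terms: s(0) = 1,  s(1) = 8,  s(2) = 4,  s(3) = 2,  s(4) = 6,  s(5) = 8.
Since s(5) = s(1) = 8, the sequence is eventually periodic: after a pre-period of length 1 it cycles with period 4.
The value 8 first appears (with k ≥ 1) at s(1).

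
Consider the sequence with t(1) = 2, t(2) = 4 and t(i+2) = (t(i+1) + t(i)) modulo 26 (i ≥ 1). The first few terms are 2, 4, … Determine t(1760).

4

We have t(1) = 2; t(2) = 4; t(3) = 6; t(4) = 10; t(5) = 16; t(6) = 0; t(7) = 16; t(8) = 16; t(9) = 6; t(10) = 22; t(11) = 2; t(12) = 24; t(13) = 0; t(14) = 24; t(15) = 24; t(16) = 22; t(17) = 20; t(18) = 16; t(19) = 10; t(20) = 0; t(21) = 10; t(22) = 10; t(23) = 20; t(24) = 4; t(25) = 24; t(26) = 2; t(27) = 0; t(28) = 2; t(29) = 2; t(30) = 4.
The sequence repeats with period 28.
(1760 - 1) mod 28 = 23, so t(1760) = t(24) = 4.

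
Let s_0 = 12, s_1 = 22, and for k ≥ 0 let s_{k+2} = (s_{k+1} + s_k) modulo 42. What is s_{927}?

We have s_0 = 12,  s_1 = 22,  s_2 = 34,  s_3 = 14,  s_4 = 6,  s_5 = 20,  s_6 = 26,  s_7 = 4,  s_8 = 30,  s_9 = 34,  s_{10} = 22,  s_{11} = 14,  s_{12} = 36,  s_{13} = 8,  s_{14} = 2,  s_{15} = 10,  s_{16} = 12,  s_{17} = 22.
Since (s_{16}, s_{17}) = (s_0, s_1) = (12, 22) (two consecutive terms determine the rest), the sequence is periodic with period 16.
So s_{927} = s_{0 + ((927-0) mod 16)} = s_{15} = 10.

10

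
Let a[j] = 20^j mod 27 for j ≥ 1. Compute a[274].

25

We have a[1] = 20,  a[2] = 22,  a[3] = 8,  a[4] = 25,  a[5] = 14,  a[6] = 10,  a[7] = 11,  a[8] = 4,  a[9] = 26,  a[10] = 7,  a[11] = 5,  a[12] = 19,  a[13] = 2,  a[14] = 13,  a[15] = 17,  a[16] = 16,  a[17] = 23,  a[18] = 1,  a[19] = 20.
The sequence repeats with period 18.
So a[274] = a[1 + ((274-1) mod 18)] = a[4] = 25.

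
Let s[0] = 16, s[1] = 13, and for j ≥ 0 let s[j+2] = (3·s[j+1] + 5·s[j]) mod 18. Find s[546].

s[0] = 16, s[1] = 13, s[2] = 11, s[3] = 8, s[4] = 7, s[5] = 7, s[6] = 2, s[7] = 5, s[8] = 7, s[9] = 10, s[10] = 11, s[11] = 11, s[12] = 16, s[13] = 13.
The sequence repeats with period 12.
So s[546] = s[0 + ((546-0) mod 12)] = s[6] = 2.

2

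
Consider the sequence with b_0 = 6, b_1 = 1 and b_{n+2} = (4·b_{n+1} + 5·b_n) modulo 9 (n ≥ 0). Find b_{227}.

Listing terms: b_0 = 6; b_1 = 1; b_2 = 7; b_3 = 6; b_4 = 5; b_5 = 5; b_6 = 0; b_7 = 7; b_8 = 1; b_9 = 3; b_{10} = 8; b_{11} = 2; b_{12} = 3; b_{13} = 4; b_{14} = 4; b_{15} = 0; b_{16} = 2; b_{17} = 8; b_{18} = 6; b_{19} = 1.
The sequence repeats with period 18.
(227 - 0) mod 18 = 11, so b_{227} = b_{11} = 2.

2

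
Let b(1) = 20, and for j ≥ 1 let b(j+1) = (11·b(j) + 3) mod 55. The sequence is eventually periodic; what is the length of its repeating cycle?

Listing terms: b(1) = 20, b(2) = 3, b(3) = 36, b(4) = 14, b(5) = 47, b(6) = 25, b(7) = 3.
Since b(7) = b(2) = 3, the sequence is eventually periodic: after a pre-period of length 1 it cycles with period 5.

5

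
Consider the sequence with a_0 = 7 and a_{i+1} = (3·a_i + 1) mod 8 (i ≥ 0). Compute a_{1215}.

2

a_0 = 7,  a_1 = 6,  a_2 = 3,  a_3 = 2,  a_4 = 7.
Since a_4 = a_0 = 7, the sequence is periodic with period 4.
(1215 - 0) mod 4 = 3, so a_{1215} = a_3 = 2.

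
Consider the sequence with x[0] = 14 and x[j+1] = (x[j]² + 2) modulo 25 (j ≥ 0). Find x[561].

23

x[0] = 14,  x[1] = 23,  x[2] = 6,  x[3] = 13,  x[4] = 21,  x[5] = 18,  x[6] = 1,  x[7] = 3,  x[8] = 11,  x[9] = 23.
Since x[9] = x[1] = 23, the sequence is eventually periodic: after a pre-period of length 1 it cycles with period 8.
For j ≥ 1, x[j] depends only on (j - 1) mod 8. (561 - 1) mod 8 = 0, so x[561] = x[1] = 23.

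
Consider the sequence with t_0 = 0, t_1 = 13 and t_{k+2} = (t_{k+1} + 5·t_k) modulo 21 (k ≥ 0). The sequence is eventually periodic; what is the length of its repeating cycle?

Listing terms: t_0 = 0,  t_1 = 13,  t_2 = 13,  t_3 = 15,  t_4 = 17,  t_5 = 8,  t_6 = 9,  t_7 = 7,  t_8 = 10,  t_9 = 3,  t_{10} = 11,  t_{11} = 5,  t_{12} = 18,  t_{13} = 1,  t_{14} = 7,  t_{15} = 12,  t_{16} = 5,  t_{17} = 2,  t_{18} = 6,  t_{19} = 16,  t_{20} = 4,  t_{21} = 0,  t_{22} = 20,  t_{23} = 20,  t_{24} = 15,  t_{25} = 10,  t_{26} = 1,  t_{27} = 9,  t_{28} = 14,  t_{29} = 17,  t_{30} = 3,  t_{31} = 4,  t_{32} = 19,  t_{33} = 18,  t_{34} = 8,  t_{35} = 14,  t_{36} = 12,  t_{37} = 19,  t_{38} = 16,  t_{39} = 6,  t_{40} = 2,  t_{41} = 11,  t_{42} = 0,  t_{43} = 13.
The sequence repeats with period 42.

42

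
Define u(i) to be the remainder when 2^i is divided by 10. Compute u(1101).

u(1) = 2, u(2) = 4, u(3) = 8, u(4) = 6, u(5) = 2.
Since u(5) = u(1) = 2, the sequence is periodic with period 4.
So u(1101) = u(1 + ((1101-1) mod 4)) = u(1) = 2.

2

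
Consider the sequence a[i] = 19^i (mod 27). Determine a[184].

19

Listing terms: a[1] = 19,  a[2] = 10,  a[3] = 1,  a[4] = 19.
Since a[4] = a[1] = 19, the sequence is periodic with period 3.
(184 - 1) mod 3 = 0, so a[184] = a[1] = 19.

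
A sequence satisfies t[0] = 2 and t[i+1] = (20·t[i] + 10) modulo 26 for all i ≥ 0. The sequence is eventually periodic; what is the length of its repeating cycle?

Listing terms: t[0] = 2,  t[1] = 24,  t[2] = 22,  t[3] = 8,  t[4] = 14,  t[5] = 4,  t[6] = 12,  t[7] = 16,  t[8] = 18,  t[9] = 6,  t[10] = 0,  t[11] = 10,  t[12] = 2.
Since t[12] = t[0] = 2, the sequence is periodic with period 12.

12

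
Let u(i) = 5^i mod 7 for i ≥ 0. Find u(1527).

Computing terms: u(0) = 1; u(1) = 5; u(2) = 4; u(3) = 6; u(4) = 2; u(5) = 3; u(6) = 1.
The sequence repeats with period 6.
So u(1527) = u(0 + ((1527-0) mod 6)) = u(3) = 6.

6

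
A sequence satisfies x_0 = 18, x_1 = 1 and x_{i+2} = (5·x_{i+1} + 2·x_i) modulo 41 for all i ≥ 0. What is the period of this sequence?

40

We have x_0 = 18; x_1 = 1; x_2 = 0; x_3 = 2; x_4 = 10; x_5 = 13; x_6 = 3; x_7 = 0; x_8 = 6; x_9 = 30; x_{10} = 39; x_{11} = 9; x_{12} = 0; x_{13} = 18; x_{14} = 8; x_{15} = 35; x_{16} = 27; x_{17} = 0; x_{18} = 13; x_{19} = 24; x_{20} = 23; x_{21} = 40; x_{22} = 0; x_{23} = 39; x_{24} = 31; x_{25} = 28; x_{26} = 38; x_{27} = 0; x_{28} = 35; x_{29} = 11; x_{30} = 2; x_{31} = 32; x_{32} = 0; x_{33} = 23; x_{34} = 33; x_{35} = 6; x_{36} = 14; x_{37} = 0; x_{38} = 28; x_{39} = 17; x_{40} = 18; x_{41} = 1.
The sequence repeats with period 40.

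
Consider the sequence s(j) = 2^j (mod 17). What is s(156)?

We have s(1) = 2,  s(2) = 4,  s(3) = 8,  s(4) = 16,  s(5) = 15,  s(6) = 13,  s(7) = 9,  s(8) = 1,  s(9) = 2.
Since s(9) = s(1) = 2, the sequence is periodic with period 8.
So s(156) = s(1 + ((156-1) mod 8)) = s(4) = 16.

16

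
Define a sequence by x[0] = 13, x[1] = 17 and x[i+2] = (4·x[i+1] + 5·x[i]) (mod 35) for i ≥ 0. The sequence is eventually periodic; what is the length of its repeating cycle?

x[0] = 13; x[1] = 17; x[2] = 28; x[3] = 22; x[4] = 18; x[5] = 7; x[6] = 13; x[7] = 17.
The sequence repeats with period 6.

6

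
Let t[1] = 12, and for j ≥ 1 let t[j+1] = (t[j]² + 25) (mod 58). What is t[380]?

t[1] = 12; t[2] = 53; t[3] = 50; t[4] = 31; t[5] = 0; t[6] = 25; t[7] = 12.
Since t[7] = t[1] = 12, the sequence is periodic with period 6.
(380 - 1) mod 6 = 1, so t[380] = t[2] = 53.

53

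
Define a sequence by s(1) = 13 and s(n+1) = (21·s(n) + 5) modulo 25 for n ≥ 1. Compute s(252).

s(1) = 13, s(2) = 3, s(3) = 18, s(4) = 8, s(5) = 23, s(6) = 13.
Since s(6) = s(1) = 13, the sequence is periodic with period 5.
So s(252) = s(1 + ((252-1) mod 5)) = s(2) = 3.

3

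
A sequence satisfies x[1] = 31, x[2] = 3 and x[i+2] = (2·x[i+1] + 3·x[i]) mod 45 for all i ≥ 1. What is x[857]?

Listing terms: x[1] = 31,  x[2] = 3,  x[3] = 9,  x[4] = 27,  x[5] = 36,  x[6] = 18,  x[7] = 9,  x[8] = 27.
Since (x[7], x[8]) = (x[3], x[4]) = (9, 27) (two consecutive terms determine the rest), the sequence is eventually periodic: after a pre-period of length 2 it cycles with period 4.
For i ≥ 3, x[i] depends only on (i - 3) mod 4. (857 - 3) mod 4 = 2, so x[857] = x[5] = 36.

36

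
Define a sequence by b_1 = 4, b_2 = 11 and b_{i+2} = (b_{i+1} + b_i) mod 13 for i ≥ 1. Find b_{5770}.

11

Listing terms: b_1 = 4; b_2 = 11; b_3 = 2; b_4 = 0; b_5 = 2; b_6 = 2; b_7 = 4; b_8 = 6; b_9 = 10; b_{10} = 3; b_{11} = 0; b_{12} = 3; b_{13} = 3; b_{14} = 6; b_{15} = 9; b_{16} = 2; b_{17} = 11; b_{18} = 0; b_{19} = 11; b_{20} = 11; b_{21} = 9; b_{22} = 7; b_{23} = 3; b_{24} = 10; b_{25} = 0; b_{26} = 10; b_{27} = 10; b_{28} = 7; b_{29} = 4; b_{30} = 11.
The sequence repeats with period 28.
(5770 - 1) mod 28 = 1, so b_{5770} = b_2 = 11.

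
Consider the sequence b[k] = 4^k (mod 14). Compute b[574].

We have b[1] = 4, b[2] = 2, b[3] = 8, b[4] = 4.
Since b[4] = b[1] = 4, the sequence is periodic with period 3.
So b[574] = b[1 + ((574-1) mod 3)] = b[1] = 4.

4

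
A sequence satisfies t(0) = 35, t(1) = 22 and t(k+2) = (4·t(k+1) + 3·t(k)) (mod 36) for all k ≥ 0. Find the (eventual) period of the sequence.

12

Listing terms: t(0) = 35; t(1) = 22; t(2) = 13; t(3) = 10; t(4) = 7; t(5) = 22; t(6) = 1; t(7) = 34; t(8) = 31; t(9) = 10; t(10) = 25; t(11) = 22; t(12) = 19; t(13) = 34; t(14) = 13; t(15) = 10.
Since (t(14), t(15)) = (t(2), t(3)) = (13, 10) (two consecutive terms determine the rest), the sequence is eventually periodic: after a pre-period of length 2 it cycles with period 12.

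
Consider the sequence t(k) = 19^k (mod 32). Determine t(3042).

9

Computing terms: t(0) = 1; t(1) = 19; t(2) = 9; t(3) = 11; t(4) = 17; t(5) = 3; t(6) = 25; t(7) = 27; t(8) = 1.
Since t(8) = t(0) = 1, the sequence is periodic with period 8.
So t(3042) = t(0 + ((3042-0) mod 8)) = t(2) = 9.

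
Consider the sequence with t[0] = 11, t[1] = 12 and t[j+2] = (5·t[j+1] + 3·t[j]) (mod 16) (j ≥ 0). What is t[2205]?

5

Listing terms: t[0] = 11, t[1] = 12, t[2] = 13, t[3] = 5, t[4] = 0, t[5] = 15, t[6] = 11, t[7] = 4, t[8] = 5, t[9] = 5, t[10] = 8, t[11] = 7, t[12] = 11, t[13] = 12.
Since (t[12], t[13]) = (t[0], t[1]) = (11, 12) (two consecutive terms determine the rest), the sequence is periodic with period 12.
(2205 - 0) mod 12 = 9, so t[2205] = t[9] = 5.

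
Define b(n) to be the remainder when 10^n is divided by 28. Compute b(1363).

Listing terms: b(1) = 10; b(2) = 16; b(3) = 20; b(4) = 4; b(5) = 12; b(6) = 8; b(7) = 24; b(8) = 16.
Since b(8) = b(2) = 16, the sequence is eventually periodic: after a pre-period of length 1 it cycles with period 6.
For n ≥ 2, b(n) depends only on (n - 2) mod 6. (1363 - 2) mod 6 = 5, so b(1363) = b(7) = 24.

24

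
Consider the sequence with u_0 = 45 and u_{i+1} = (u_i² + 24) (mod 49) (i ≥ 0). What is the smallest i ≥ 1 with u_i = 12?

u_0 = 45,  u_1 = 40,  u_2 = 7,  u_3 = 24,  u_4 = 12,  u_5 = 21,  u_6 = 24.
Since u_6 = u_3 = 24, the sequence is eventually periodic: after a pre-period of length 3 it cycles with period 3.
The value 12 first appears (with i ≥ 1) at u_4.

4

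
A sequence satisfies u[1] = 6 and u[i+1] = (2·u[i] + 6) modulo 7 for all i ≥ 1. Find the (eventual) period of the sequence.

We have u[1] = 6; u[2] = 4; u[3] = 0; u[4] = 6.
Since u[4] = u[1] = 6, the sequence is periodic with period 3.

3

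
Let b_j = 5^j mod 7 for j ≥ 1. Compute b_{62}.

4

Listing terms: b_1 = 5, b_2 = 4, b_3 = 6, b_4 = 2, b_5 = 3, b_6 = 1, b_7 = 5.
The sequence repeats with period 6.
(62 - 1) mod 6 = 1, so b_{62} = b_2 = 4.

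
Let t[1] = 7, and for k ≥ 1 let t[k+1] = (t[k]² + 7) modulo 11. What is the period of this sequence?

3

Listing terms: t[1] = 7,  t[2] = 1,  t[3] = 8,  t[4] = 5,  t[5] = 10,  t[6] = 8.
Since t[6] = t[3] = 8, the sequence is eventually periodic: after a pre-period of length 2 it cycles with period 3.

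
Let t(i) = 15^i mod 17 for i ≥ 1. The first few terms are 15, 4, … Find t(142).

t(1) = 15, t(2) = 4, t(3) = 9, t(4) = 16, t(5) = 2, t(6) = 13, t(7) = 8, t(8) = 1, t(9) = 15.
The sequence repeats with period 8.
(142 - 1) mod 8 = 5, so t(142) = t(6) = 13.

13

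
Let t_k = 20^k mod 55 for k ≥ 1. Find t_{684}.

5

We have t_1 = 20, t_2 = 15, t_3 = 25, t_4 = 5, t_5 = 45, t_6 = 20.
The sequence repeats with period 5.
So t_{684} = t_{1 + ((684-1) mod 5)} = t_4 = 5.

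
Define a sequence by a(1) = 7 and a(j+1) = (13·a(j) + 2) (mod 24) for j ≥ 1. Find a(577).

Computing terms: a(1) = 7,  a(2) = 21,  a(3) = 11,  a(4) = 1,  a(5) = 15,  a(6) = 5,  a(7) = 19,  a(8) = 9,  a(9) = 23,  a(10) = 13,  a(11) = 3,  a(12) = 17,  a(13) = 7.
The sequence repeats with period 12.
(577 - 1) mod 12 = 0, so a(577) = a(1) = 7.

7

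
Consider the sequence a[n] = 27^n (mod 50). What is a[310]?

49

Computing terms: a[1] = 27,  a[2] = 29,  a[3] = 33,  a[4] = 41,  a[5] = 7,  a[6] = 39,  a[7] = 3,  a[8] = 31,  a[9] = 37,  a[10] = 49,  a[11] = 23,  a[12] = 21,  a[13] = 17,  a[14] = 9,  a[15] = 43,  a[16] = 11,  a[17] = 47,  a[18] = 19,  a[19] = 13,  a[20] = 1,  a[21] = 27.
The sequence repeats with period 20.
So a[310] = a[1 + ((310-1) mod 20)] = a[10] = 49.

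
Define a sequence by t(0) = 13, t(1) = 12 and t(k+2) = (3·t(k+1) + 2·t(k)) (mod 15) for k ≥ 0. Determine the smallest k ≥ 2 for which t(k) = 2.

2

Listing terms: t(0) = 13,  t(1) = 12,  t(2) = 2,  t(3) = 0,  t(4) = 4,  t(5) = 12,  t(6) = 14,  t(7) = 6,  t(8) = 1,  t(9) = 0,  t(10) = 2,  t(11) = 6,  t(12) = 7,  t(13) = 3,  t(14) = 8,  t(15) = 0,  t(16) = 1,  t(17) = 3,  t(18) = 11,  t(19) = 9,  t(20) = 4,  t(21) = 0,  t(22) = 8,  t(23) = 9,  t(24) = 13,  t(25) = 12.
Since (t(24), t(25)) = (t(0), t(1)) = (13, 12) (two consecutive terms determine the rest), the sequence is periodic with period 24.
The value 2 first appears (with k ≥ 2) at t(2).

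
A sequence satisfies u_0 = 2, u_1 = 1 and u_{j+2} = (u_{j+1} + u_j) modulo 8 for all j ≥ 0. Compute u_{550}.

3

Computing terms: u_0 = 2; u_1 = 1; u_2 = 3; u_3 = 4; u_4 = 7; u_5 = 3; u_6 = 2; u_7 = 5; u_8 = 7; u_9 = 4; u_{10} = 3; u_{11} = 7; u_{12} = 2; u_{13} = 1.
Since (u_{12}, u_{13}) = (u_0, u_1) = (2, 1) (two consecutive terms determine the rest), the sequence is periodic with period 12.
So u_{550} = u_{0 + ((550-0) mod 12)} = u_{10} = 3.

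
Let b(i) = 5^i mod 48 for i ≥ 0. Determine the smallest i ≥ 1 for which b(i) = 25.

We have b(0) = 1,  b(1) = 5,  b(2) = 25,  b(3) = 29,  b(4) = 1.
The sequence repeats with period 4.
The value 25 first appears (with i ≥ 1) at b(2).

2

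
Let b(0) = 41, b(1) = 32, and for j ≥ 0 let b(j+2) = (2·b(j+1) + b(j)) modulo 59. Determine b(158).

23

We have b(0) = 41,  b(1) = 32,  b(2) = 46,  b(3) = 6,  b(4) = 58,  b(5) = 4,  b(6) = 7,  b(7) = 18,  b(8) = 43,  b(9) = 45,  b(10) = 15,  b(11) = 16,  b(12) = 47,  b(13) = 51,  b(14) = 31,  b(15) = 54,  b(16) = 21,  b(17) = 37,  b(18) = 36,  b(19) = 50,  b(20) = 18,  b(21) = 27,  b(22) = 13,  b(23) = 53,  b(24) = 1,  b(25) = 55,  b(26) = 52,  b(27) = 41,  b(28) = 16,  b(29) = 14,  b(30) = 44,  b(31) = 43,  b(32) = 12,  b(33) = 8,  b(34) = 28,  b(35) = 5,  b(36) = 38,  b(37) = 22,  b(38) = 23,  b(39) = 9,  b(40) = 41,  b(41) = 32.
The sequence repeats with period 40.
(158 - 0) mod 40 = 38, so b(158) = b(38) = 23.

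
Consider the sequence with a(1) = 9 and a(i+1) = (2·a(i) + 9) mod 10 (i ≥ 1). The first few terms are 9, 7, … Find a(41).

9

a(1) = 9, a(2) = 7, a(3) = 3, a(4) = 5, a(5) = 9.
Since a(5) = a(1) = 9, the sequence is periodic with period 4.
(41 - 1) mod 4 = 0, so a(41) = a(1) = 9.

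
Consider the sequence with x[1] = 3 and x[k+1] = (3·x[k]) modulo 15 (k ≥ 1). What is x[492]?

6

Computing terms: x[1] = 3; x[2] = 9; x[3] = 12; x[4] = 6; x[5] = 3.
Since x[5] = x[1] = 3, the sequence is periodic with period 4.
(492 - 1) mod 4 = 3, so x[492] = x[4] = 6.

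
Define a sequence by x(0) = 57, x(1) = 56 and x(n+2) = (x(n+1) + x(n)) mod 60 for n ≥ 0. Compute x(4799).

59

Computing terms: x(0) = 57, x(1) = 56, x(2) = 53, x(3) = 49, x(4) = 42, x(5) = 31, x(6) = 13, x(7) = 44, x(8) = 57, x(9) = 41, x(10) = 38, x(11) = 19, x(12) = 57, x(13) = 16, x(14) = 13, x(15) = 29, x(16) = 42, x(17) = 11, x(18) = 53, x(19) = 4, x(20) = 57, x(21) = 1, x(22) = 58, x(23) = 59, x(24) = 57, x(25) = 56.
Since (x(24), x(25)) = (x(0), x(1)) = (57, 56) (two consecutive terms determine the rest), the sequence is periodic with period 24.
(4799 - 0) mod 24 = 23, so x(4799) = x(23) = 59.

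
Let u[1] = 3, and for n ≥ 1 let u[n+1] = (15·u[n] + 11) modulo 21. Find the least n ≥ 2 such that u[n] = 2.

We have u[1] = 3, u[2] = 14, u[3] = 11, u[4] = 8, u[5] = 5, u[6] = 2, u[7] = 20, u[8] = 17, u[9] = 14.
Since u[9] = u[2] = 14, the sequence is eventually periodic: after a pre-period of length 1 it cycles with period 7.
The value 2 first appears (with n ≥ 2) at u[6].

6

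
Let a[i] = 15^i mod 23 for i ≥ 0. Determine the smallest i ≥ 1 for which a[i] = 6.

a[0] = 1, a[1] = 15, a[2] = 18, a[3] = 17, a[4] = 2, a[5] = 7, a[6] = 13, a[7] = 11, a[8] = 4, a[9] = 14, a[10] = 3, a[11] = 22, a[12] = 8, a[13] = 5, a[14] = 6, a[15] = 21, a[16] = 16, a[17] = 10, a[18] = 12, a[19] = 19, a[20] = 9, a[21] = 20, a[22] = 1.
Since a[22] = a[0] = 1, the sequence is periodic with period 22.
The value 6 first appears (with i ≥ 1) at a[14].

14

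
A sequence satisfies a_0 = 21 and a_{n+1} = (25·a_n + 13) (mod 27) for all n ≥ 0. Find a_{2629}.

a_0 = 21; a_1 = 25; a_2 = 17; a_3 = 6; a_4 = 1; a_5 = 11; a_6 = 18; a_7 = 4; a_8 = 5; a_9 = 3; a_{10} = 7; a_{11} = 26; a_{12} = 15; a_{13} = 10; a_{14} = 20; a_{15} = 0; a_{16} = 13; a_{17} = 14; a_{18} = 12; a_{19} = 16; a_{20} = 8; a_{21} = 24; a_{22} = 19; a_{23} = 2; a_{24} = 9; a_{25} = 22; a_{26} = 23; a_{27} = 21.
The sequence repeats with period 27.
So a_{2629} = a_{0 + ((2629-0) mod 27)} = a_{10} = 7.

7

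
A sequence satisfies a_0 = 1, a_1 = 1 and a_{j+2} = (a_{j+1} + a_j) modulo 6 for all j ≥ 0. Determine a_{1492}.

5

Computing terms: a_0 = 1, a_1 = 1, a_2 = 2, a_3 = 3, a_4 = 5, a_5 = 2, a_6 = 1, a_7 = 3, a_8 = 4, a_9 = 1, a_{10} = 5, a_{11} = 0, a_{12} = 5, a_{13} = 5, a_{14} = 4, a_{15} = 3, a_{16} = 1, a_{17} = 4, a_{18} = 5, a_{19} = 3, a_{20} = 2, a_{21} = 5, a_{22} = 1, a_{23} = 0, a_{24} = 1, a_{25} = 1.
The sequence repeats with period 24.
So a_{1492} = a_{0 + ((1492-0) mod 24)} = a_4 = 5.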